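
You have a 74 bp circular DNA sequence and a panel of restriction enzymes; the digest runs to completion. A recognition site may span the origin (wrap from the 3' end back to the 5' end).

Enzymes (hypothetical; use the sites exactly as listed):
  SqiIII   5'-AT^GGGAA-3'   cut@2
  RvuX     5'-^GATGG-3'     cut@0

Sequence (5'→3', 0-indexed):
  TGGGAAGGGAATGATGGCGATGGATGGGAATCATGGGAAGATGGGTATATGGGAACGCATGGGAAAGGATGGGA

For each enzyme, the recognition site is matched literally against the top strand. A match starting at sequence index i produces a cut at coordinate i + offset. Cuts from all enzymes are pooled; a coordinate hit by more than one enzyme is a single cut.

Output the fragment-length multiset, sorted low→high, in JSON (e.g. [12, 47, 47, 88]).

[3,3,4,5,5,6,7,9,10,11,11]

Site scan:
  SqiIII ATGGGAA/2: at [23, 32, 48, 58, 73] ⇒ [1, 25, 34, 50, 60]
  RvuX GATGG/0: at [12, 18, 22, 39, 67, 72] ⇒ [12, 18, 22, 39, 67, 72]

All cut coordinates (distinct, sorted): [1, 12, 18, 22, 25, 34, 39, 50, 60, 67, 72]

Fragment lengths:
  1→12: 11 bp
  12→18: 6 bp
  18→22: 4 bp
  22→25: 3 bp
  25→34: 9 bp
  34→39: 5 bp
  39→50: 11 bp
  50→60: 10 bp
  60→67: 7 bp
  67→72: 5 bp
  72→1 (wrap): 74-72+1 = 3 bp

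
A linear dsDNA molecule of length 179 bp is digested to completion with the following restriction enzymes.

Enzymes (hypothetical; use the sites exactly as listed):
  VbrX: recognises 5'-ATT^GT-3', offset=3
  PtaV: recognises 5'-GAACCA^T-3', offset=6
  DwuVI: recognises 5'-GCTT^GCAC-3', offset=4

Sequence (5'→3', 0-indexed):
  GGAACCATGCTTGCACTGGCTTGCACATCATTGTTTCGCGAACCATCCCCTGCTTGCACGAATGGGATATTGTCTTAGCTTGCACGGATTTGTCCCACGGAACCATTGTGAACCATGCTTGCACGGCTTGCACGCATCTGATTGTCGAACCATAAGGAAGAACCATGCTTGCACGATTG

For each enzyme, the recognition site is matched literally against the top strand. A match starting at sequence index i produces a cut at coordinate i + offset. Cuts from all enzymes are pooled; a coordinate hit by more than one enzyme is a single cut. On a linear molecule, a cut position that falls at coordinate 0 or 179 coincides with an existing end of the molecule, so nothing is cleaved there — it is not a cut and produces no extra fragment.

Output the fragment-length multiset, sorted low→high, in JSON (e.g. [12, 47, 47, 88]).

[2,5,5,5,7,8,9,9,9,10,10,10,10,13,13,14,16,24]

Site scan:
  VbrX ATTGT/3: at [29, 68, 104, 140] ⇒ [32, 71, 107, 143]
  PtaV GAACCAT/6: at [1, 39, 99, 109, 146, 159] ⇒ [7, 45, 105, 115, 152, 165]
  DwuVI GCTTGCAC/4: at [8, 18, 51, 77, 116, 125, 166] ⇒ [12, 22, 55, 81, 120, 129, 170]

Pooled cuts: [7, 12, 22, 32, 45, 55, 71, 81, 105, 107, 115, 120, 129, 143, 152, 165, 170]

Fragments:
  [0,7): 7 bp
  [7,12): 5 bp
  [12,22): 10 bp
  [22,32): 10 bp
  [32,45): 13 bp
  [45,55): 10 bp
  [55,71): 16 bp
  [71,81): 10 bp
  [81,105): 24 bp
  [105,107): 2 bp
  [107,115): 8 bp
  [115,120): 5 bp
  [120,129): 9 bp
  [129,143): 14 bp
  [143,152): 9 bp
  [152,165): 13 bp
  [165,170): 5 bp
  [170,179): 9 bp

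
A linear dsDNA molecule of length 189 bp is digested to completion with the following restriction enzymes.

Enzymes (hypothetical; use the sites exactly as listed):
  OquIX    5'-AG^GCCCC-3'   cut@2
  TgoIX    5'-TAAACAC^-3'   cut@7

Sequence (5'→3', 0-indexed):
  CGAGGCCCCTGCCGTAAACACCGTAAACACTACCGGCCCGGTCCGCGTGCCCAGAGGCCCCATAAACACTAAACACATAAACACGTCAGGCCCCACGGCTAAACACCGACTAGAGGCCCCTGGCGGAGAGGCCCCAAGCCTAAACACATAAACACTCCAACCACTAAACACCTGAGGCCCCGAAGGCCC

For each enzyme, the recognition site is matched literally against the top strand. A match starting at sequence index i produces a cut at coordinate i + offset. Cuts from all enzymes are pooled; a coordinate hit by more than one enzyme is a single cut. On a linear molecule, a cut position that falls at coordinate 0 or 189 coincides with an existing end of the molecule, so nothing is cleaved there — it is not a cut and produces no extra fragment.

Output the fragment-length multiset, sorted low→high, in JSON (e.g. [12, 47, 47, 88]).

[4,5,5,7,8,8,9,9,13,13,15,16,17,17,17,26]

Site scan:
  OquIX AGGCCCC/2: at [2, 54, 87, 113, 128, 174] ⇒ [4, 56, 89, 115, 130, 176]
  TgoIX TAAACAC/7: at [14, 23, 62, 69, 77, 99, 140, 148, 164] ⇒ [21, 30, 69, 76, 84, 106, 147, 155, 171]

Pooled cuts: [4, 21, 30, 56, 69, 76, 84, 89, 106, 115, 130, 147, 155, 171, 176]

Fragments:
  [0,4): 4 bp
  [4,21): 17 bp
  [21,30): 9 bp
  [30,56): 26 bp
  [56,69): 13 bp
  [69,76): 7 bp
  [76,84): 8 bp
  [84,89): 5 bp
  [89,106): 17 bp
  [106,115): 9 bp
  [115,130): 15 bp
  [130,147): 17 bp
  [147,155): 8 bp
  [155,171): 16 bp
  [171,176): 5 bp
  [176,189): 13 bp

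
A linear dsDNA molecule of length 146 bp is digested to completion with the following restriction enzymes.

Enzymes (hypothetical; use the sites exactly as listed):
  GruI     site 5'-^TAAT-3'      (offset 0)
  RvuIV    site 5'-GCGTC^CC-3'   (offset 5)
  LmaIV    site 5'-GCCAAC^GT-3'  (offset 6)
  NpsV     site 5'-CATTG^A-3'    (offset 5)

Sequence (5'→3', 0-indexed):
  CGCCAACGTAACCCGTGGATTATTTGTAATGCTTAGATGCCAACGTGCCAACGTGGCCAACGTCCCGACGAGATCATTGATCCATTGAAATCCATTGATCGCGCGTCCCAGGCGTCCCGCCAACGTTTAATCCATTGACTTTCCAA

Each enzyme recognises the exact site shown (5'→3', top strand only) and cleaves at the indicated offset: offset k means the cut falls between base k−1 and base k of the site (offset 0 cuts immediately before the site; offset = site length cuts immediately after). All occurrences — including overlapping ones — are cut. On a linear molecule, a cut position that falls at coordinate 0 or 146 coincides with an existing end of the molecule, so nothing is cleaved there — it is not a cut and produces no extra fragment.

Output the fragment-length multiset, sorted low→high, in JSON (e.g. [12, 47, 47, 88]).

Site scan:
  GruI (TAAT, off=0): starts [26, 127] → cuts [26, 127]
  RvuIV (GCGTCCC, off=5): starts [102, 111] → cuts [107, 116]
  LmaIV (GCCAACGT, off=6): starts [1, 38, 46, 55, 118] → cuts [7, 44, 52, 61, 124]
  NpsV (CATTGA, off=5): starts [74, 82, 92, 132] → cuts [79, 87, 97, 137]

Pooled cuts: [7, 26, 44, 52, 61, 79, 87, 97, 107, 116, 124, 127, 137]

Fragment lengths:
  [0,7): 7 bp
  [7,26): 19 bp
  [26,44): 18 bp
  [44,52): 8 bp
  [52,61): 9 bp
  [61,79): 18 bp
  [79,87): 8 bp
  [87,97): 10 bp
  [97,107): 10 bp
  [107,116): 9 bp
  [116,124): 8 bp
  [124,127): 3 bp
  [127,137): 10 bp
  [137,146): 9 bp

[3,7,8,8,8,9,9,9,10,10,10,18,18,19]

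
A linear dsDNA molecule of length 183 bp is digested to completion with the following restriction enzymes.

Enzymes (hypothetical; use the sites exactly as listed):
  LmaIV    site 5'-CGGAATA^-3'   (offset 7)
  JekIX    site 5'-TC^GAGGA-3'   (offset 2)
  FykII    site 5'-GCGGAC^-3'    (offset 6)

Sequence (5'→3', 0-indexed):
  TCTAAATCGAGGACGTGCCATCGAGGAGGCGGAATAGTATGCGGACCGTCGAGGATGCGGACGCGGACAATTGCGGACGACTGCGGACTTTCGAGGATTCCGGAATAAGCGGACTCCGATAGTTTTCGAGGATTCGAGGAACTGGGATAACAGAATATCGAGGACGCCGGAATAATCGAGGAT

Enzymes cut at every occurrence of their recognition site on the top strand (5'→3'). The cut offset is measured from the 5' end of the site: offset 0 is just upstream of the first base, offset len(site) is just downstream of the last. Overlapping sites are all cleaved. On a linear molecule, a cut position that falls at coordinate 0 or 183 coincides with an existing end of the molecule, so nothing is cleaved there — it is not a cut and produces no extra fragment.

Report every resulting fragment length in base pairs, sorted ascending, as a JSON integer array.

[3,4,4,6,6,7,8,8,10,10,10,12,13,14,14,15,15,24]

Scan for sites:
  LmaIV (CGGAATA, off=7): starts [29, 100, 167] → cuts [36, 107, 174]
  JekIX (TCGAGGA, off=2): starts [6, 20, 48, 90, 125, 133, 157, 175] → cuts [8, 22, 50, 92, 127, 135, 159, 177]
  FykII (GCGGAC, off=6): starts [40, 56, 62, 72, 82, 108] → cuts [46, 62, 68, 78, 88, 114]

Pooled cuts: [8, 22, 36, 46, 50, 62, 68, 78, 88, 92, 107, 114, 127, 135, 159, 174, 177]

Fragment lengths:
  [0,8): 8 bp
  [8,22): 14 bp
  [22,36): 14 bp
  [36,46): 10 bp
  [46,50): 4 bp
  [50,62): 12 bp
  [62,68): 6 bp
  [68,78): 10 bp
  [78,88): 10 bp
  [88,92): 4 bp
  [92,107): 15 bp
  [107,114): 7 bp
  [114,127): 13 bp
  [127,135): 8 bp
  [135,159): 24 bp
  [159,174): 15 bp
  [174,177): 3 bp
  [177,183): 6 bp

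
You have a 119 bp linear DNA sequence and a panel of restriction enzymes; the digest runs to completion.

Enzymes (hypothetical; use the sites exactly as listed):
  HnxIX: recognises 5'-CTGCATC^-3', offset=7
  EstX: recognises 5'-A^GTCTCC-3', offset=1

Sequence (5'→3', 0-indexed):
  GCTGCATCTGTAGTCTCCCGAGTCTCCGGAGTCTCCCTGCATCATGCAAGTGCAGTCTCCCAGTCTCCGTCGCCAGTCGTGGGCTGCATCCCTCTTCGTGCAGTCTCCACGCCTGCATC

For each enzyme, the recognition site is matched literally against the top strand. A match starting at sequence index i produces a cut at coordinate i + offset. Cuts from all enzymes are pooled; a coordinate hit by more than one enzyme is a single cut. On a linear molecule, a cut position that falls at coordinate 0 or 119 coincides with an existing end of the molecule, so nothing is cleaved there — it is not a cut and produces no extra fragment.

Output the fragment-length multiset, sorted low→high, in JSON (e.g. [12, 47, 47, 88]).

Per-enzyme occurrences:
  HnxIX CTGCATC/7: at [1, 36, 83, 112] ⇒ [8, 43, 90] (position 119 is a terminus of the linear molecule — no cut)
  EstX AGTCTCC/1: at [11, 20, 29, 53, 61, 101] ⇒ [12, 21, 30, 54, 62, 102]

Pooled cuts: [8, 12, 21, 30, 43, 54, 62, 90, 102]

Fragments:
  [0,8): 8 bp
  [8,12): 4 bp
  [12,21): 9 bp
  [21,30): 9 bp
  [30,43): 13 bp
  [43,54): 11 bp
  [54,62): 8 bp
  [62,90): 28 bp
  [90,102): 12 bp
  [102,119): 17 bp

[4,8,8,9,9,11,12,13,17,28]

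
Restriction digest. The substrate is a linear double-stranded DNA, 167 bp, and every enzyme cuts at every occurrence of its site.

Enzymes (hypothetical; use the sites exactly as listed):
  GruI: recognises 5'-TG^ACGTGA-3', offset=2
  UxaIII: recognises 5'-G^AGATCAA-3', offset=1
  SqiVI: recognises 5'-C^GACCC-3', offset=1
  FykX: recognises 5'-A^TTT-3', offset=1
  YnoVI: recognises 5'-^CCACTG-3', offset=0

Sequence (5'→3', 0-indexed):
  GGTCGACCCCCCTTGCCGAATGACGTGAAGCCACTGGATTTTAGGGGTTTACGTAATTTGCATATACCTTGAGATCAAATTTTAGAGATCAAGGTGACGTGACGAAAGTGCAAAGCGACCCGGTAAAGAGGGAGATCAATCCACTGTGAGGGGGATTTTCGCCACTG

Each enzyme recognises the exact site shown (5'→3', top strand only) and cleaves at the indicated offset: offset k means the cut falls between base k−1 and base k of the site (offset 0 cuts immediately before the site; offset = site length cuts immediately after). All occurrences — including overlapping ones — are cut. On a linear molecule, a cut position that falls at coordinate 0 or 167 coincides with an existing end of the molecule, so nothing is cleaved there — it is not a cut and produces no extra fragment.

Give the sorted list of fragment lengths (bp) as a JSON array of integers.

[4,6,6,6,8,8,8,8,11,15,15,16,18,18,20]

Site scan:
  GruI (TGACGTGA, off=2): starts [20, 94] → cuts [22, 96]
  UxaIII (GAGATCAA, off=1): starts [70, 84, 131] → cuts [71, 85, 132]
  SqiVI (CGACCC, off=1): starts [3, 115] → cuts [4, 116]
  FykX (ATTT, off=1): starts [37, 55, 78, 154] → cuts [38, 56, 79, 155]
  YnoVI (CCACTG, off=0): starts [30, 140, 161] → cuts [30, 140, 161]

All cut coordinates (distinct, sorted): [4, 22, 30, 38, 56, 71, 79, 85, 96, 116, 132, 140, 155, 161]

Fragment lengths:
  [0,4): 4 bp
  [4,22): 18 bp
  [22,30): 8 bp
  [30,38): 8 bp
  [38,56): 18 bp
  [56,71): 15 bp
  [71,79): 8 bp
  [79,85): 6 bp
  [85,96): 11 bp
  [96,116): 20 bp
  [116,132): 16 bp
  [132,140): 8 bp
  [140,155): 15 bp
  [155,161): 6 bp
  [161,167): 6 bp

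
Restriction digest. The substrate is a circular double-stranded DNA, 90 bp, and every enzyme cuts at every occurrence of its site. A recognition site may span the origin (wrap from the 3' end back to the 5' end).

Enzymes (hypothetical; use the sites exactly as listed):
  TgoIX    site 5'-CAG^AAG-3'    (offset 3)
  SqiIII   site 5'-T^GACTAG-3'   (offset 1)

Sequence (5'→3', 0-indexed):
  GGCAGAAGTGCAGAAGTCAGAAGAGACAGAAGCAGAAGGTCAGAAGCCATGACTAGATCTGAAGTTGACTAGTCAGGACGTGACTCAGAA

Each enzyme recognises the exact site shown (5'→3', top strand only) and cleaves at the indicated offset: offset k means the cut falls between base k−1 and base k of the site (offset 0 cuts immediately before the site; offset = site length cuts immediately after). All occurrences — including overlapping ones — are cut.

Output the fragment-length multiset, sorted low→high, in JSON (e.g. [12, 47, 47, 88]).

Site scan:
  TgoIX (CAGAAG, off=3): starts [2, 10, 17, 26, 32, 40, 85] → cuts [5, 13, 20, 29, 35, 43, 88]
  SqiIII (TGACTAG, off=1): starts [49, 65] → cuts [50, 66]

All cut coordinates (distinct, sorted): [5, 13, 20, 29, 35, 43, 50, 66, 88]

Fragment lengths:
  5→13: 8 bp
  13→20: 7 bp
  20→29: 9 bp
  29→35: 6 bp
  35→43: 8 bp
  43→50: 7 bp
  50→66: 16 bp
  66→88: 22 bp
  88→5 (wrap): 90-88+5 = 7 bp

[6,7,7,7,8,8,9,16,22]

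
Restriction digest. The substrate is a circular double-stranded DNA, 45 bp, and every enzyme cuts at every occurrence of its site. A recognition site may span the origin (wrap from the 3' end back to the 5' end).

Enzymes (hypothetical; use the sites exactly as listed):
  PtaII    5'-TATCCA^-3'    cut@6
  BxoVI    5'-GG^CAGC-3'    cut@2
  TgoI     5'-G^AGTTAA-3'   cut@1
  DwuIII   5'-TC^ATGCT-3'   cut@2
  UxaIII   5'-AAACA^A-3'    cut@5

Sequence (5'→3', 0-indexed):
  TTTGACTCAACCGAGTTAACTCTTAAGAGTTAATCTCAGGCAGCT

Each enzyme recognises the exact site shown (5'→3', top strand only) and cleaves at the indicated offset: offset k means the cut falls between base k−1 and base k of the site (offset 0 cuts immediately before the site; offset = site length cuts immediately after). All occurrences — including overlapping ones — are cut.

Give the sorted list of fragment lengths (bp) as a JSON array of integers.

[13,14,18]

Site scan:
  PtaII (TATCCA, off=6): no sites
  BxoVI (GGCAGC, off=2): starts [38] → cuts [40]
  TgoI (GAGTTAA, off=1): starts [12, 26] → cuts [13, 27]
  DwuIII (TCATGCT, off=2): no sites
  UxaIII (AAACAA, off=5): no sites

All cut coordinates (distinct, sorted): [13, 27, 40]

Fragments:
  13→27: 14 bp
  27→40: 13 bp
  40→13 (wrap): 45-40+13 = 18 bp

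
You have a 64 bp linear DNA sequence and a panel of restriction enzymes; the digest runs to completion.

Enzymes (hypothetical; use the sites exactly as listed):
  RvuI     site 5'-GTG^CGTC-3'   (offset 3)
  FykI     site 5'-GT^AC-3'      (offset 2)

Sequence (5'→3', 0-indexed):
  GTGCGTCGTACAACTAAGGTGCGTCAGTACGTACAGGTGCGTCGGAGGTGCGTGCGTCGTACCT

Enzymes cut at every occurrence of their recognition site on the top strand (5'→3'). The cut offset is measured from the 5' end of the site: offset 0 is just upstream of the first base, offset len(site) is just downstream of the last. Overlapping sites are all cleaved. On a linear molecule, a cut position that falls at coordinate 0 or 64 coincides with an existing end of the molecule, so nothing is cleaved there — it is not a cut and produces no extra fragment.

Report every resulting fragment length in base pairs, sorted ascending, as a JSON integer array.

Scan for sites:
  RvuI (GTGCGTC, off=3): starts [0, 18, 36, 51] → cuts [3, 21, 39, 54]
  FykI (GTAC, off=2): starts [7, 26, 30, 58] → cuts [9, 28, 32, 60]

All cut coordinates (distinct, sorted): [3, 9, 21, 28, 32, 39, 54, 60]

Fragments:
  [0,3): 3 bp
  [3,9): 6 bp
  [9,21): 12 bp
  [21,28): 7 bp
  [28,32): 4 bp
  [32,39): 7 bp
  [39,54): 15 bp
  [54,60): 6 bp
  [60,64): 4 bp

[3,4,4,6,6,7,7,12,15]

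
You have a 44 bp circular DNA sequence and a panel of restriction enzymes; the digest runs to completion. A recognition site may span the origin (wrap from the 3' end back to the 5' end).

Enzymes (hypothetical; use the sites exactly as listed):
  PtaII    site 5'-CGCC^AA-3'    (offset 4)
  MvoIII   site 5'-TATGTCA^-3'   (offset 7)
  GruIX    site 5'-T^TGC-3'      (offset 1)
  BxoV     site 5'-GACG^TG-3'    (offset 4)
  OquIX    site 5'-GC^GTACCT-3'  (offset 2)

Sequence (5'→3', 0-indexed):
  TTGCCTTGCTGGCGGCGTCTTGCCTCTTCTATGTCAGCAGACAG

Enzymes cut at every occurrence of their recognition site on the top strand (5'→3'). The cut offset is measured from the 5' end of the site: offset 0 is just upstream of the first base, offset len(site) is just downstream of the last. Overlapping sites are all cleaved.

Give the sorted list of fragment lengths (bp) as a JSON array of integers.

Scan for sites:
  PtaII (CGCCAA, off=4): no sites
  MvoIII (TATGTCA, off=7): starts [29] → cuts [36]
  GruIX (TTGC, off=1): starts [0, 5, 19] → cuts [1, 6, 20]
  BxoV (GACGTG, off=4): no sites
  OquIX (GCGTACCT, off=2): no sites

Pooled cuts: [1, 6, 20, 36]

Fragment lengths:
  1→6: 5 bp
  6→20: 14 bp
  20→36: 16 bp
  36→1 (wrap): 44-36+1 = 9 bp

[5,9,14,16]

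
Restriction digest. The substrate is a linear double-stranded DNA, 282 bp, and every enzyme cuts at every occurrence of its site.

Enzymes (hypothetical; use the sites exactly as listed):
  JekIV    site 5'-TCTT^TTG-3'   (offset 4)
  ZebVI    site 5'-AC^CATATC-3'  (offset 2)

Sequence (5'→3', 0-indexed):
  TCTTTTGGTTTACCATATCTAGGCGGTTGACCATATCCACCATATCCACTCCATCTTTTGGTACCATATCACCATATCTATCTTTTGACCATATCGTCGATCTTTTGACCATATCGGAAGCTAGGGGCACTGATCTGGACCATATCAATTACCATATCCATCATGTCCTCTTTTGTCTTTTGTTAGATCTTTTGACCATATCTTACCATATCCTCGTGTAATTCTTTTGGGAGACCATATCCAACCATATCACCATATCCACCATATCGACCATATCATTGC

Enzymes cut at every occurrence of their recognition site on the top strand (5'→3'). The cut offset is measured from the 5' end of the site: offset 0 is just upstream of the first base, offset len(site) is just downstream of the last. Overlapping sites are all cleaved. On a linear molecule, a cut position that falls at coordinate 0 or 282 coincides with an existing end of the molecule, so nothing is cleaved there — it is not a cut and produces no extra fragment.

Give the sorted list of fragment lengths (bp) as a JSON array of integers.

Scan for sites:
  JekIV (TCTTTTG, off=4): starts [0, 53, 80, 100, 168, 175, 187, 222] → cuts [4, 57, 84, 104, 172, 179, 191, 226]
  ZebVI (ACCATATC, off=2): starts [11, 29, 38, 62, 70, 87, 107, 138, 150, 194, 204, 233, 243, 251, 260, 269] → cuts [13, 31, 40, 64, 72, 89, 109, 140, 152, 196, 206, 235, 245, 253, 262, 271]

All cut coordinates (distinct, sorted): [4, 13, 31, 40, 57, 64, 72, 84, 89, 104, 109, 140, 152, 172, 179, 191, 196, 206, 226, 235, 245, 253, 262, 271]

Fragments:
  [0,4): 4 bp
  [4,13): 9 bp
  [13,31): 18 bp
  [31,40): 9 bp
  [40,57): 17 bp
  [57,64): 7 bp
  [64,72): 8 bp
  [72,84): 12 bp
  [84,89): 5 bp
  [89,104): 15 bp
  [104,109): 5 bp
  [109,140): 31 bp
  [140,152): 12 bp
  [152,172): 20 bp
  [172,179): 7 bp
  [179,191): 12 bp
  [191,196): 5 bp
  [196,206): 10 bp
  [206,226): 20 bp
  [226,235): 9 bp
  [235,245): 10 bp
  [245,253): 8 bp
  [253,262): 9 bp
  [262,271): 9 bp
  [271,282): 11 bp

[4,5,5,5,7,7,8,8,9,9,9,9,9,10,10,11,12,12,12,15,17,18,20,20,31]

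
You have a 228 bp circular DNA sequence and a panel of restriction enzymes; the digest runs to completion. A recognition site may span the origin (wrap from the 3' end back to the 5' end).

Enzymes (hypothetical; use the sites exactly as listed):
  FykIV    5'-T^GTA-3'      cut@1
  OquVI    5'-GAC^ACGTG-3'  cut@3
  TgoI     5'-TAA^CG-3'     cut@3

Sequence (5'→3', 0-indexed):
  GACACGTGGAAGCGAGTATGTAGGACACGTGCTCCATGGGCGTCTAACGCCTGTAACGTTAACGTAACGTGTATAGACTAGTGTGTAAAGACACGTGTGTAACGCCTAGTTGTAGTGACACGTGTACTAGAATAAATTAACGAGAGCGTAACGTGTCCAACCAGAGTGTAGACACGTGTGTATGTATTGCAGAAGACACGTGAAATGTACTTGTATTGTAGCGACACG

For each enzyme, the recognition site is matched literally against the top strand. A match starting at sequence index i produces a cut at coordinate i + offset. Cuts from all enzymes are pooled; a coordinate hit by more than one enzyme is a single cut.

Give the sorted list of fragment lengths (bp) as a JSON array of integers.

Scan for sites:
  FykIV (TGTA, off=1): starts [18, 51, 69, 83, 97, 110, 122, 166, 178, 182, 205, 211, 216] → cuts [19, 52, 70, 84, 98, 111, 123, 167, 179, 183, 206, 212, 217]
  OquVI (GACACGTG, off=3): starts [0, 23, 89, 116, 170, 194] → cuts [3, 26, 92, 119, 173, 197]
  TgoI (TAACG, off=3): starts [44, 53, 59, 64, 99, 137, 148] → cuts [47, 56, 62, 67, 102, 140, 151]

All cut coordinates (distinct, sorted): [3, 19, 26, 47, 52, 56, 62, 67, 70, 84, 92, 98, 102, 111, 119, 123, 140, 151, 167, 173, 179, 183, 197, 206, 212, 217]

Fragments:
  3→19: 16 bp
  19→26: 7 bp
  26→47: 21 bp
  47→52: 5 bp
  52→56: 4 bp
  56→62: 6 bp
  62→67: 5 bp
  67→70: 3 bp
  70→84: 14 bp
  84→92: 8 bp
  92→98: 6 bp
  98→102: 4 bp
  102→111: 9 bp
  111→119: 8 bp
  119→123: 4 bp
  123→140: 17 bp
  140→151: 11 bp
  151→167: 16 bp
  167→173: 6 bp
  173→179: 6 bp
  179→183: 4 bp
  183→197: 14 bp
  197→206: 9 bp
  206→212: 6 bp
  212→217: 5 bp
  217→3 (wrap): 228-217+3 = 14 bp

[3,4,4,4,4,5,5,5,6,6,6,6,6,7,8,8,9,9,11,14,14,14,16,16,17,21]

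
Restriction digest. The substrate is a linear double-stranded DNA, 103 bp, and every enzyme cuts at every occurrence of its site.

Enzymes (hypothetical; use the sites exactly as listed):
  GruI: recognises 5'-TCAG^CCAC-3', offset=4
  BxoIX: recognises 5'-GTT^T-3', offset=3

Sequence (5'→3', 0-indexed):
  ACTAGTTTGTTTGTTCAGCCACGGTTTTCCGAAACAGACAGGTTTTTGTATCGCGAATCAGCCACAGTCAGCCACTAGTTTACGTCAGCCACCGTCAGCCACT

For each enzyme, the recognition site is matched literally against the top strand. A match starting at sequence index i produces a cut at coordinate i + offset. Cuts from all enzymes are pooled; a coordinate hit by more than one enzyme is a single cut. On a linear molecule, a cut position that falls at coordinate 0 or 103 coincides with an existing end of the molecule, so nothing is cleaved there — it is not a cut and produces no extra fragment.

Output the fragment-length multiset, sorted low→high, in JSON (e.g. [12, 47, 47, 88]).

Site scan:
  GruI TCAGCCAC/4: at [14, 57, 67, 84, 94] ⇒ [18, 61, 71, 88, 98]
  BxoIX GTTT/3: at [4, 8, 23, 41, 77] ⇒ [7, 11, 26, 44, 80]

Pooled cuts: [7, 11, 18, 26, 44, 61, 71, 80, 88, 98]

Fragments:
  [0,7): 7 bp
  [7,11): 4 bp
  [11,18): 7 bp
  [18,26): 8 bp
  [26,44): 18 bp
  [44,61): 17 bp
  [61,71): 10 bp
  [71,80): 9 bp
  [80,88): 8 bp
  [88,98): 10 bp
  [98,103): 5 bp

[4,5,7,7,8,8,9,10,10,17,18]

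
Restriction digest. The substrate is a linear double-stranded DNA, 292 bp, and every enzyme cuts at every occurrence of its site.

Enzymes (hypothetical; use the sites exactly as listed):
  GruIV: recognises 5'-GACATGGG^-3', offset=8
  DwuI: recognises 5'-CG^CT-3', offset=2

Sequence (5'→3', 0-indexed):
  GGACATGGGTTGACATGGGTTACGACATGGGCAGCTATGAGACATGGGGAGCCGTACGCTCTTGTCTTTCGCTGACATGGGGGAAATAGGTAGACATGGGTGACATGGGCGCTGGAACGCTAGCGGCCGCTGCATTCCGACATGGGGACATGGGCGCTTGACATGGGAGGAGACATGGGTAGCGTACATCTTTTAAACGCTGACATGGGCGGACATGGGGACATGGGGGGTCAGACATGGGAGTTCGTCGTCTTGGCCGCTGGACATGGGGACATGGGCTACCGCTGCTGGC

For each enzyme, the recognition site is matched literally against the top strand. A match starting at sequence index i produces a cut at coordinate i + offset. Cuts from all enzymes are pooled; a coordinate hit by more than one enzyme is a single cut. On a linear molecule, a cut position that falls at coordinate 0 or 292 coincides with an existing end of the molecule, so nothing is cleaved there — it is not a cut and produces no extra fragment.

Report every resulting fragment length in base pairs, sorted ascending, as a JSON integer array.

Site scan:
  GruIV GACATGGG/8: at [1, 11, 23, 40, 73, 92, 101, 138, 146, 159, 171, 201, 211, 219, 233, 262, 270] ⇒ [9, 19, 31, 48, 81, 100, 109, 146, 154, 167, 179, 209, 219, 227, 241, 270, 278]
  DwuI CGCT/2: at [56, 69, 109, 117, 127, 154, 197, 257, 282] ⇒ [58, 71, 111, 119, 129, 156, 199, 259, 284]

All cut coordinates (distinct, sorted): [9, 19, 31, 48, 58, 71, 81, 100, 109, 111, 119, 129, 146, 154, 156, 167, 179, 199, 209, 219, 227, 241, 259, 270, 278, 284]

Fragment lengths:
  [0,9): 9 bp
  [9,19): 10 bp
  [19,31): 12 bp
  [31,48): 17 bp
  [48,58): 10 bp
  [58,71): 13 bp
  [71,81): 10 bp
  [81,100): 19 bp
  [100,109): 9 bp
  [109,111): 2 bp
  [111,119): 8 bp
  [119,129): 10 bp
  [129,146): 17 bp
  [146,154): 8 bp
  [154,156): 2 bp
  [156,167): 11 bp
  [167,179): 12 bp
  [179,199): 20 bp
  [199,209): 10 bp
  [209,219): 10 bp
  [219,227): 8 bp
  [227,241): 14 bp
  [241,259): 18 bp
  [259,270): 11 bp
  [270,278): 8 bp
  [278,284): 6 bp
  [284,292): 8 bp

[2,2,6,8,8,8,8,8,9,9,10,10,10,10,10,10,11,11,12,12,13,14,17,17,18,19,20]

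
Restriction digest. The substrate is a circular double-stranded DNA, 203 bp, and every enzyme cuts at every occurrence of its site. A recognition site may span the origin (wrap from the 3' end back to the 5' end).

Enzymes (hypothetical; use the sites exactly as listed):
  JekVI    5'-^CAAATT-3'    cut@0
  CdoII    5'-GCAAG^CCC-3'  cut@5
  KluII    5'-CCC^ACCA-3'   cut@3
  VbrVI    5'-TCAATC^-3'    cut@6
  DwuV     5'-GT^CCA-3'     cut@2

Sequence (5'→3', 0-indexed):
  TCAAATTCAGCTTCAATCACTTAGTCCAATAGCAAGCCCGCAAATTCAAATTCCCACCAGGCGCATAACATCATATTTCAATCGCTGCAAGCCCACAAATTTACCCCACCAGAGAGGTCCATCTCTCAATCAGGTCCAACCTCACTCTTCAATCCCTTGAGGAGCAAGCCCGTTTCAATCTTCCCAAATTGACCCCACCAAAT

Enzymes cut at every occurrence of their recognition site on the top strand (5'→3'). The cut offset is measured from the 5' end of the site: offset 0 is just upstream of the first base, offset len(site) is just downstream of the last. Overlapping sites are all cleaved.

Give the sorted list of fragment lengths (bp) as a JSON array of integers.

[2,4,4,4,4,6,6,7,8,9,11,11,12,12,12,13,14,17,19,28]

Scan for sites:
  JekVI CAAATT/0: at [1, 40, 46, 95, 184, 198] ⇒ [1, 40, 46, 95, 184, 198]
  CdoII GCAAGCCC/5: at [31, 86, 163] ⇒ [36, 91, 168]
  KluII CCCACCA/3: at [52, 104, 193] ⇒ [55, 107, 196]
  VbrVI TCAATC/6: at [12, 77, 125, 148, 174] ⇒ [18, 83, 131, 154, 180]
  DwuV GTCCA/2: at [23, 116, 133] ⇒ [25, 118, 135]

All cut coordinates (distinct, sorted): [1, 18, 25, 36, 40, 46, 55, 83, 91, 95, 107, 118, 131, 135, 154, 168, 180, 184, 196, 198]

Fragment lengths:
  1→18: 17 bp
  18→25: 7 bp
  25→36: 11 bp
  36→40: 4 bp
  40→46: 6 bp
  46→55: 9 bp
  55→83: 28 bp
  83→91: 8 bp
  91→95: 4 bp
  95→107: 12 bp
  107→118: 11 bp
  118→131: 13 bp
  131→135: 4 bp
  135→154: 19 bp
  154→168: 14 bp
  168→180: 12 bp
  180→184: 4 bp
  184→196: 12 bp
  196→198: 2 bp
  198→1 (wrap): 203-198+1 = 6 bp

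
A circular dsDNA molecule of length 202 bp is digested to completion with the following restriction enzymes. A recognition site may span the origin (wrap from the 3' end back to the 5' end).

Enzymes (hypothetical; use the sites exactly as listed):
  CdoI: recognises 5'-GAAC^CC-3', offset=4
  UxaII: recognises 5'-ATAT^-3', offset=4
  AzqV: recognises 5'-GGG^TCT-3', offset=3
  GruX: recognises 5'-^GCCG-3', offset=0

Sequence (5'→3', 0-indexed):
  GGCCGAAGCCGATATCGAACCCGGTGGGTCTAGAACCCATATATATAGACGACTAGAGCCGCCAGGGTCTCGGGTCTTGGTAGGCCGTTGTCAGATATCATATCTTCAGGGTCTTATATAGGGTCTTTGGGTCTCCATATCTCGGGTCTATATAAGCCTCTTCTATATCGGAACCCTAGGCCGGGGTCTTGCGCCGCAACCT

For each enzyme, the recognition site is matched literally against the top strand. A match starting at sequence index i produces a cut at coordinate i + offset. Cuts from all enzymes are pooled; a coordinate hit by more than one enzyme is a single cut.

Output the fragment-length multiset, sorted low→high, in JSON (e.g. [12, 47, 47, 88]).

[2,2,4,5,5,5,6,6,6,6,6,7,7,7,8,8,8,8,8,8,9,9,10,11,11,15,15]

Site scan:
  CdoI (GAACCC, off=4): starts [16, 32, 170] → cuts [20, 36, 174]
  UxaII (ATAT, off=4): starts [11, 38, 40, 42, 94, 99, 115, 136, 149, 164] → cuts [15, 42, 44, 46, 98, 103, 119, 140, 153, 168]
  AzqV (GGGTCT, off=3): starts [25, 64, 71, 108, 120, 128, 143, 183] → cuts [28, 67, 74, 111, 123, 131, 146, 186]
  GruX (GCCG, off=0): starts [1, 7, 57, 83, 179, 192] → cuts [1, 7, 57, 83, 179, 192]

All cut coordinates (distinct, sorted): [1, 7, 15, 20, 28, 36, 42, 44, 46, 57, 67, 74, 83, 98, 103, 111, 119, 123, 131, 140, 146, 153, 168, 174, 179, 186, 192]

Fragments:
  1→7: 6 bp
  7→15: 8 bp
  15→20: 5 bp
  20→28: 8 bp
  28→36: 8 bp
  36→42: 6 bp
  42→44: 2 bp
  44→46: 2 bp
  46→57: 11 bp
  57→67: 10 bp
  67→74: 7 bp
  74→83: 9 bp
  83→98: 15 bp
  98→103: 5 bp
  103→111: 8 bp
  111→119: 8 bp
  119→123: 4 bp
  123→131: 8 bp
  131→140: 9 bp
  140→146: 6 bp
  146→153: 7 bp
  153→168: 15 bp
  168→174: 6 bp
  174→179: 5 bp
  179→186: 7 bp
  186→192: 6 bp
  192→1 (wrap): 202-192+1 = 11 bp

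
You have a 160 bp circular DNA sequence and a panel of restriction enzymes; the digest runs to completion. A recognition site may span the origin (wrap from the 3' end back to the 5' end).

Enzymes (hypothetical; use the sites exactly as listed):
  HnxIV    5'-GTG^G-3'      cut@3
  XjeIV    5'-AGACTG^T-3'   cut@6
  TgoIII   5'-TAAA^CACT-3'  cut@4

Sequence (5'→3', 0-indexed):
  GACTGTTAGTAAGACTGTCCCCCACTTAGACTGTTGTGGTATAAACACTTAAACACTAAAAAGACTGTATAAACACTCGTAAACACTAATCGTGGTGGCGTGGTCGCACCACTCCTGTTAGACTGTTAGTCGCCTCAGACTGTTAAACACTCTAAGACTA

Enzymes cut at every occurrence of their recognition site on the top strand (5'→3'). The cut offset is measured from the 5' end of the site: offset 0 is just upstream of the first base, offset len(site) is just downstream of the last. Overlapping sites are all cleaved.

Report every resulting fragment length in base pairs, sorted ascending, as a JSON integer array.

[3,5,5,5,6,7,8,10,11,12,14,16,17,18,23]

Site scan:
  HnxIV (GTGG, off=3): starts [35, 91, 94, 99] → cuts [38, 94, 97, 102]
  XjeIV (AGACTGT, off=6): starts [11, 27, 61, 119, 136, 159] → cuts [5, 17, 33, 67, 125, 142]
  TgoIII (TAAACACT, off=4): starts [41, 49, 69, 79, 143] → cuts [45, 53, 73, 83, 147]

All cut coordinates (distinct, sorted): [5, 17, 33, 38, 45, 53, 67, 73, 83, 94, 97, 102, 125, 142, 147]

Fragments:
  5→17: 12 bp
  17→33: 16 bp
  33→38: 5 bp
  38→45: 7 bp
  45→53: 8 bp
  53→67: 14 bp
  67→73: 6 bp
  73→83: 10 bp
  83→94: 11 bp
  94→97: 3 bp
  97→102: 5 bp
  102→125: 23 bp
  125→142: 17 bp
  142→147: 5 bp
  147→5 (wrap): 160-147+5 = 18 bp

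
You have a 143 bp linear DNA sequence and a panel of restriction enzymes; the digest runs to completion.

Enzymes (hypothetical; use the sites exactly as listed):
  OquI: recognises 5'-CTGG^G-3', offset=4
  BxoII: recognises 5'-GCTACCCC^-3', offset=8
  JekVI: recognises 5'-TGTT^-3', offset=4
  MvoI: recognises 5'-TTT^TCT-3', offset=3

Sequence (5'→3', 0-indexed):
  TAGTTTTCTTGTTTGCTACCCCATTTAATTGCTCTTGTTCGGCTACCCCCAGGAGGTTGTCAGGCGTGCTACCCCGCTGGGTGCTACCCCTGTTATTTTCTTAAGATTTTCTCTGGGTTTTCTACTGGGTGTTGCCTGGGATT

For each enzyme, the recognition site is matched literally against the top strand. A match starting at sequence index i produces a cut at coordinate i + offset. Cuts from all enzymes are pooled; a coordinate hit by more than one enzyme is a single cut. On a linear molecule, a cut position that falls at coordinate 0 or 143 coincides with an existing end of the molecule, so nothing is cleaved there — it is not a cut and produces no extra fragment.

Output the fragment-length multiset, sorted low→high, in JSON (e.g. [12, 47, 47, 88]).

Scan for sites:
  OquI (CTGGG, off=4): starts [76, 112, 124, 135] → cuts [80, 116, 128, 139]
  BxoII (GCTACCCC, off=8): starts [14, 41, 67, 82] → cuts [22, 49, 75, 90]
  JekVI (TGTT, off=4): starts [9, 35, 90, 129] → cuts [13, 39, 94, 133]
  MvoI (TTTTCT, off=3): starts [3, 95, 106, 117] → cuts [6, 98, 109, 120]

All cut coordinates (distinct, sorted): [6, 13, 22, 39, 49, 75, 80, 90, 94, 98, 109, 116, 120, 128, 133, 139]

Fragments:
  [0,6): 6 bp
  [6,13): 7 bp
  [13,22): 9 bp
  [22,39): 17 bp
  [39,49): 10 bp
  [49,75): 26 bp
  [75,80): 5 bp
  [80,90): 10 bp
  [90,94): 4 bp
  [94,98): 4 bp
  [98,109): 11 bp
  [109,116): 7 bp
  [116,120): 4 bp
  [120,128): 8 bp
  [128,133): 5 bp
  [133,139): 6 bp
  [139,143): 4 bp

[4,4,4,4,5,5,6,6,7,7,8,9,10,10,11,17,26]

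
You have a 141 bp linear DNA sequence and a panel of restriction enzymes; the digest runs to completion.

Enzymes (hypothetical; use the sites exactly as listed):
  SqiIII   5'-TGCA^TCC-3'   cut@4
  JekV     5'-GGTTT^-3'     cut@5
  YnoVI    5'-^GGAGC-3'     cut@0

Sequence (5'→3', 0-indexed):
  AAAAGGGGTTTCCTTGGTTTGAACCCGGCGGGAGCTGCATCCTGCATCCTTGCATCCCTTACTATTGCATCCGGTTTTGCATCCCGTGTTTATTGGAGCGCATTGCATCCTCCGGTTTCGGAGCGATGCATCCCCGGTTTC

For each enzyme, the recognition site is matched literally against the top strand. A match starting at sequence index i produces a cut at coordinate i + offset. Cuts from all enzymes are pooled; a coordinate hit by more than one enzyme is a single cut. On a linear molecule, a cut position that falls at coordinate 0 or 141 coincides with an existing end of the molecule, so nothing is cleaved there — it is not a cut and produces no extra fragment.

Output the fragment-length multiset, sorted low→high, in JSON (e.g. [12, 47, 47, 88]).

[1,1,4,7,8,8,9,9,10,10,11,11,11,13,13,15]

Per-enzyme occurrences:
  SqiIII TGCATCC/4: at [35, 42, 50, 65, 77, 103, 126] ⇒ [39, 46, 54, 69, 81, 107, 130]
  JekV GGTTT/5: at [6, 15, 72, 113, 135] ⇒ [11, 20, 77, 118, 140]
  YnoVI GGAGC/0: at [30, 94, 119] ⇒ [30, 94, 119]

Pooled cuts: [11, 20, 30, 39, 46, 54, 69, 77, 81, 94, 107, 118, 119, 130, 140]

Fragments:
  [0,11): 11 bp
  [11,20): 9 bp
  [20,30): 10 bp
  [30,39): 9 bp
  [39,46): 7 bp
  [46,54): 8 bp
  [54,69): 15 bp
  [69,77): 8 bp
  [77,81): 4 bp
  [81,94): 13 bp
  [94,107): 13 bp
  [107,118): 11 bp
  [118,119): 1 bp
  [119,130): 11 bp
  [130,140): 10 bp
  [140,141): 1 bp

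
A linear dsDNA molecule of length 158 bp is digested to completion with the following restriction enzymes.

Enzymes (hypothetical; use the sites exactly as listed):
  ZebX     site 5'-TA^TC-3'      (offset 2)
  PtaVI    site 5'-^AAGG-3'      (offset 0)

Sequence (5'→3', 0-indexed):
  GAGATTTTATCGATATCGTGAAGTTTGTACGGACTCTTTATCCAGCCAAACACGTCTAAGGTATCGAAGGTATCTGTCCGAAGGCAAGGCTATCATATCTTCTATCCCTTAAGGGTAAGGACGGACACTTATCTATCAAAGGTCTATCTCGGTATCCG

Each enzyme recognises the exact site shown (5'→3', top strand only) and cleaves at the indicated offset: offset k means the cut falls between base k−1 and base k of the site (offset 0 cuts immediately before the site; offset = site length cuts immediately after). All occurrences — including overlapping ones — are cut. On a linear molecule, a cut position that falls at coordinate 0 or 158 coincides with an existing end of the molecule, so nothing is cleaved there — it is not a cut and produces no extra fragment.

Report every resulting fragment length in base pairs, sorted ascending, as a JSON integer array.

[3,3,4,4,5,5,6,6,6,6,6,7,7,8,8,8,9,15,17,25]

Scan for sites:
  ZebX (TATC, off=2): starts [7, 13, 38, 61, 70, 90, 95, 102, 129, 133, 144, 152] → cuts [9, 15, 40, 63, 72, 92, 97, 104, 131, 135, 146, 154]
  PtaVI (AAGG, off=0): starts [57, 66, 80, 85, 110, 116, 138] → cuts [57, 66, 80, 85, 110, 116, 138]

Pooled cuts: [9, 15, 40, 57, 63, 66, 72, 80, 85, 92, 97, 104, 110, 116, 131, 135, 138, 146, 154]

Fragments:
  [0,9): 9 bp
  [9,15): 6 bp
  [15,40): 25 bp
  [40,57): 17 bp
  [57,63): 6 bp
  [63,66): 3 bp
  [66,72): 6 bp
  [72,80): 8 bp
  [80,85): 5 bp
  [85,92): 7 bp
  [92,97): 5 bp
  [97,104): 7 bp
  [104,110): 6 bp
  [110,116): 6 bp
  [116,131): 15 bp
  [131,135): 4 bp
  [135,138): 3 bp
  [138,146): 8 bp
  [146,154): 8 bp
  [154,158): 4 bp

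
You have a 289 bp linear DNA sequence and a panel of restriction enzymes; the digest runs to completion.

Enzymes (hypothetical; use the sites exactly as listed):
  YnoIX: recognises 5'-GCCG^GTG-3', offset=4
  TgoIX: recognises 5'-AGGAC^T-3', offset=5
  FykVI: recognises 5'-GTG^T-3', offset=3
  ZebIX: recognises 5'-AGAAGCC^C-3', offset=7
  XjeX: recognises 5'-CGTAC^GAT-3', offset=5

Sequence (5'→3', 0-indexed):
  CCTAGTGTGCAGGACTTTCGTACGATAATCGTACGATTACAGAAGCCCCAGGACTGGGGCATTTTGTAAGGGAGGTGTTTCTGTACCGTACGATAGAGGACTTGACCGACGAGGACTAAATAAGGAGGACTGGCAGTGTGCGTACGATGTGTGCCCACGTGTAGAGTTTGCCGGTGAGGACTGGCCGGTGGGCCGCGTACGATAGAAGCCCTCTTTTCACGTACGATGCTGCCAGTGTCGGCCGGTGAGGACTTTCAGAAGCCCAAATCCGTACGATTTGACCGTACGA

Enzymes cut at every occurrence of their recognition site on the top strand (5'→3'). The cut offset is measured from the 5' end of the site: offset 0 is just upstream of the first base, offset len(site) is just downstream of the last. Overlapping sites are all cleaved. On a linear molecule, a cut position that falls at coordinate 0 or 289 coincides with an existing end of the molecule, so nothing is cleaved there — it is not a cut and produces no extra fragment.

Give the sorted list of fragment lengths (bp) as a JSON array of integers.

[6,6,7,7,7,7,8,8,8,8,8,10,10,10,11,11,11,12,13,13,13,14,14,14,15,15,23]

Site scan:
  YnoIX GCCGGTG/4: at [169, 183, 240] ⇒ [173, 187, 244]
  TgoIX AGGACT/5: at [10, 49, 96, 111, 125, 176, 247] ⇒ [15, 54, 101, 116, 130, 181, 252]
  FykVI GTGT/3: at [4, 74, 135, 148, 158, 234] ⇒ [7, 77, 138, 151, 161, 237]
  ZebIX AGAAGCCC/7: at [40, 203, 256] ⇒ [47, 210, 263]
  XjeX CGTACGAT/5: at [18, 29, 86, 140, 195, 219, 269] ⇒ [23, 34, 91, 145, 200, 224, 274]

All cut coordinates (distinct, sorted): [7, 15, 23, 34, 47, 54, 77, 91, 101, 116, 130, 138, 145, 151, 161, 173, 181, 187, 200, 210, 224, 237, 244, 252, 263, 274]

Fragment lengths:
  [0,7): 7 bp
  [7,15): 8 bp
  [15,23): 8 bp
  [23,34): 11 bp
  [34,47): 13 bp
  [47,54): 7 bp
  [54,77): 23 bp
  [77,91): 14 bp
  [91,101): 10 bp
  [101,116): 15 bp
  [116,130): 14 bp
  [130,138): 8 bp
  [138,145): 7 bp
  [145,151): 6 bp
  [151,161): 10 bp
  [161,173): 12 bp
  [173,181): 8 bp
  [181,187): 6 bp
  [187,200): 13 bp
  [200,210): 10 bp
  [210,224): 14 bp
  [224,237): 13 bp
  [237,244): 7 bp
  [244,252): 8 bp
  [252,263): 11 bp
  [263,274): 11 bp
  [274,289): 15 bp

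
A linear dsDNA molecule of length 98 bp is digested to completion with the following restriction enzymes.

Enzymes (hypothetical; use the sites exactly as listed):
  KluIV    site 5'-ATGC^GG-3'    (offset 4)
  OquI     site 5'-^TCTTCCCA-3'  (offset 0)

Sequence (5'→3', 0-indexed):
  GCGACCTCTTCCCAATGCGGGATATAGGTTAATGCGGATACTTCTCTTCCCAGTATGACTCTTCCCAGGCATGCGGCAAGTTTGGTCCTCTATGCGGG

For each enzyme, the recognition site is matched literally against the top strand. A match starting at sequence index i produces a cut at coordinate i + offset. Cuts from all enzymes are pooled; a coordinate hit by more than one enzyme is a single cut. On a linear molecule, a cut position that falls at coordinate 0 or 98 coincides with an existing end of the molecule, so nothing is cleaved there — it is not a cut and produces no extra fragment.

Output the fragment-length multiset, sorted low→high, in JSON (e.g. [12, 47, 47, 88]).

Scan for sites:
  KluIV (ATGCGG, off=4): starts [14, 31, 70, 91] → cuts [18, 35, 74, 95]
  OquI (TCTTCCCA, off=0): starts [6, 44, 59] → cuts [6, 44, 59]

All cut coordinates (distinct, sorted): [6, 18, 35, 44, 59, 74, 95]

Fragment lengths:
  [0,6): 6 bp
  [6,18): 12 bp
  [18,35): 17 bp
  [35,44): 9 bp
  [44,59): 15 bp
  [59,74): 15 bp
  [74,95): 21 bp
  [95,98): 3 bp

[3,6,9,12,15,15,17,21]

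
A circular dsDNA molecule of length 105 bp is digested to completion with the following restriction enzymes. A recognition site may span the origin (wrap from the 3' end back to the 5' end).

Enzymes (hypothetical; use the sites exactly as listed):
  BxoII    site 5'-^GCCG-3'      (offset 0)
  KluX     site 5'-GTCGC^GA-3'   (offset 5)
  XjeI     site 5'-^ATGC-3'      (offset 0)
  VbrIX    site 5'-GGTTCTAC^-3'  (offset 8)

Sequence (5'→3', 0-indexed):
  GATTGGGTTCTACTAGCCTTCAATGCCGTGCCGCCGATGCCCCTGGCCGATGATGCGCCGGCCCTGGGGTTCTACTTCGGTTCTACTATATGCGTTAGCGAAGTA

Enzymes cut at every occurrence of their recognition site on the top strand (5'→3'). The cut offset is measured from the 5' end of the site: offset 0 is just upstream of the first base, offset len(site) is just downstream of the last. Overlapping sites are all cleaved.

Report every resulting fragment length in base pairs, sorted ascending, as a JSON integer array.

[2,3,3,4,4,5,7,9,9,11,19,29]

Site scan:
  BxoII GCCG/0: at [24, 29, 32, 45, 56] ⇒ [24, 29, 32, 45, 56]
  KluX (GTCGCGA, off=5): no sites
  XjeI ATGC/0: at [22, 36, 52, 89] ⇒ [22, 36, 52, 89]
  VbrIX GGTTCTAC/8: at [5, 67, 78] ⇒ [13, 75, 86]

All cut coordinates (distinct, sorted): [13, 22, 24, 29, 32, 36, 45, 52, 56, 75, 86, 89]

Fragments:
  13→22: 9 bp
  22→24: 2 bp
  24→29: 5 bp
  29→32: 3 bp
  32→36: 4 bp
  36→45: 9 bp
  45→52: 7 bp
  52→56: 4 bp
  56→75: 19 bp
  75→86: 11 bp
  86→89: 3 bp
  89→13 (wrap): 105-89+13 = 29 bp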